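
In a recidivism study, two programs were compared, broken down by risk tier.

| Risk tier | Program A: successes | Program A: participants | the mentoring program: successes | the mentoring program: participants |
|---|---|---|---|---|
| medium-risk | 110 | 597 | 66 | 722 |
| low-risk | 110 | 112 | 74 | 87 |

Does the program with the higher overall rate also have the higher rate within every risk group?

Medium-risk: Program A 110/597 = 18.4%, the mentoring program 66/722 = 9.1% → Program A
Low-risk: Program A 110/112 = 98.2%, the mentoring program 74/87 = 85.1% → Program A
Overall: Program A 220/709 = 31.0%, the mentoring program 140/809 = 17.3% → Program A
Program A wins overall and in every risk group — no reversal.

Yes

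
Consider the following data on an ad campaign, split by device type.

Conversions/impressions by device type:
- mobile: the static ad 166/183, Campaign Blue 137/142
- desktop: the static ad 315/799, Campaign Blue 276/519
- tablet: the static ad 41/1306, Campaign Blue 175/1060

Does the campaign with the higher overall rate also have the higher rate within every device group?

Mobile: the static ad 166/183 = 90.7%, Campaign Blue 137/142 = 96.5% → Campaign Blue
Desktop: the static ad 315/799 = 39.4%, Campaign Blue 276/519 = 53.2% → Campaign Blue
Tablet: the static ad 41/1306 = 3.1%, Campaign Blue 175/1060 = 16.5% → Campaign Blue
Overall: the static ad 522/2288 = 22.8%, Campaign Blue 588/1721 = 34.2% → Campaign Blue
Campaign Blue wins overall and in every device group — no reversal.

Yes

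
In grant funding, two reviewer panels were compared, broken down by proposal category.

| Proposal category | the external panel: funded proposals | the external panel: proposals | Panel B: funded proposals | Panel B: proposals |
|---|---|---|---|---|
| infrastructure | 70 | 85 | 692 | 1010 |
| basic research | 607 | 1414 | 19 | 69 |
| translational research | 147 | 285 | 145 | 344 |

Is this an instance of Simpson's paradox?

Yes

Infrastructure: the external panel 70/85 = 82.4%, Panel B 692/1010 = 68.5% → the external panel
Basic research: the external panel 607/1414 = 42.9%, Panel B 19/69 = 27.5% → the external panel
Translational research: the external panel 147/285 = 51.6%, Panel B 145/344 = 42.2% → the external panel
Overall: the external panel 824/1784 = 46.2%, Panel B 856/1423 = 60.2% → Panel B
The external panel wins each proposal group but Panel B wins overall — the comparison reverses. The external panel's proposals skew toward basic research, which has a lower base rate.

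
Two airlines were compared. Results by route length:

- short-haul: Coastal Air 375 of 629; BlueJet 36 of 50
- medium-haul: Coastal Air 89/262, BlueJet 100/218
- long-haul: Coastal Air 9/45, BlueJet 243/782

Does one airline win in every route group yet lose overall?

Yes

Short-haul: Coastal Air 375/629 = 59.6%, BlueJet 36/50 = 72.0% → BlueJet
Medium-haul: Coastal Air 89/262 = 34.0%, BlueJet 100/218 = 45.9% → BlueJet
Long-haul: Coastal Air 9/45 = 20.0%, BlueJet 243/782 = 31.1% → BlueJet
Overall: Coastal Air 473/936 = 50.5%, BlueJet 379/1050 = 36.1% → Coastal Air
BlueJet wins each route group but Coastal Air wins overall — the comparison reverses. BlueJet's flights skew toward long-haul, which has a lower base rate.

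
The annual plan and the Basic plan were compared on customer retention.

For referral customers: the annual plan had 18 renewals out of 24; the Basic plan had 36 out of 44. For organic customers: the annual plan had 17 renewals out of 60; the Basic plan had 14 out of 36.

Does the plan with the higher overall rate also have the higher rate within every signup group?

Referral: the annual plan 18/24 = 75.0%, the Basic plan 36/44 = 81.8% → the Basic plan
Organic: the annual plan 17/60 = 28.3%, the Basic plan 14/36 = 38.9% → the Basic plan
Overall: the annual plan 35/84 = 41.7%, the Basic plan 50/80 = 62.5% → the Basic plan
The Basic plan wins overall and in every signup group — no reversal.

Yes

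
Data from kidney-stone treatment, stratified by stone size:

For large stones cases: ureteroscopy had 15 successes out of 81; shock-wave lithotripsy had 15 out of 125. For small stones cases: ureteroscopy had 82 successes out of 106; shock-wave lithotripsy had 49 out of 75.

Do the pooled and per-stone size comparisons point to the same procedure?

Yes

Large stones: ureteroscopy 15/81 = 18.5%, shock-wave lithotripsy 15/125 = 12.0% → ureteroscopy
Small stones: ureteroscopy 82/106 = 77.4%, shock-wave lithotripsy 49/75 = 65.3% → ureteroscopy
Overall: ureteroscopy 97/187 = 51.9%, shock-wave lithotripsy 64/200 = 32.0% → ureteroscopy
Ureteroscopy wins overall and in every stone group — no reversal.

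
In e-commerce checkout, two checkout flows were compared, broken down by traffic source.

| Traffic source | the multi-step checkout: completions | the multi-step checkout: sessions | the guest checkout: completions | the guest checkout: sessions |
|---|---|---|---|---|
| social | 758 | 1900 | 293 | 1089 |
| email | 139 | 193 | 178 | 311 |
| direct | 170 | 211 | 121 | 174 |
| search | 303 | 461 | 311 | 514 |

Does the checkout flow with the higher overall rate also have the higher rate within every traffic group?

Social: the multi-step checkout 758/1900 = 39.9%, the guest checkout 293/1089 = 26.9% → the multi-step checkout
Email: the multi-step checkout 139/193 = 72.0%, the guest checkout 178/311 = 57.2% → the multi-step checkout
Direct: the multi-step checkout 170/211 = 80.6%, the guest checkout 121/174 = 69.5% → the multi-step checkout
Search: the multi-step checkout 303/461 = 65.7%, the guest checkout 311/514 = 60.5% → the multi-step checkout
Overall: the multi-step checkout 1370/2765 = 49.5%, the guest checkout 903/2088 = 43.2% → the multi-step checkout
The multi-step checkout wins overall and in every traffic group — no reversal.

Yes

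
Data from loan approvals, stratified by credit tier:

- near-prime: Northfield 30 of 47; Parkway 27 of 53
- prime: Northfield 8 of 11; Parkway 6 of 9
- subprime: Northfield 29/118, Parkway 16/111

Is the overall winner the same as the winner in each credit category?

Yes

Near-prime: Northfield 30/47 = 63.8%, Parkway 27/53 = 50.9% → Northfield
Prime: Northfield 8/11 = 72.7%, Parkway 6/9 = 66.7% → Northfield
Subprime: Northfield 29/118 = 24.6%, Parkway 16/111 = 14.4% → Northfield
Overall: Northfield 67/176 = 38.1%, Parkway 49/173 = 28.3% → Northfield
Northfield wins overall and in every credit group — no reversal.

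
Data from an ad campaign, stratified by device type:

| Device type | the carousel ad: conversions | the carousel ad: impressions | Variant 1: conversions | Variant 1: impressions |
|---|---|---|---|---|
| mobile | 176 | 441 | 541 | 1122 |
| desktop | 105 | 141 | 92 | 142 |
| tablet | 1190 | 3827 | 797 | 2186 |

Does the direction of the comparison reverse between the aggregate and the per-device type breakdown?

Mobile: the carousel ad 176/441 = 39.9%, Variant 1 541/1122 = 48.2% → Variant 1
Desktop: the carousel ad 105/141 = 74.5%, Variant 1 92/142 = 64.8% → the carousel ad
Tablet: the carousel ad 1190/3827 = 31.1%, Variant 1 797/2186 = 36.5% → Variant 1
Overall: the carousel ad 1471/4409 = 33.4%, Variant 1 1430/3450 = 41.4% → Variant 1
Neither sweeps: the carousel ad wins 1 of 3 groups, Variant 1 wins 2. Variant 1 wins overall but not every group — no Simpson reversal.

No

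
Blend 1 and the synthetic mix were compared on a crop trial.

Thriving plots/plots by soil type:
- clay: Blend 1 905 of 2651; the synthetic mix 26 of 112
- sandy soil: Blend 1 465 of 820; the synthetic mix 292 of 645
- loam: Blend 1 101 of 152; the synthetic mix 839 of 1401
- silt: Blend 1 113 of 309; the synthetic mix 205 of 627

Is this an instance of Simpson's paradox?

Yes

Clay: Blend 1 905/2651 = 34.1%, the synthetic mix 26/112 = 23.2% → Blend 1
Sandy soil: Blend 1 465/820 = 56.7%, the synthetic mix 292/645 = 45.3% → Blend 1
Loam: Blend 1 101/152 = 66.4%, the synthetic mix 839/1401 = 59.9% → Blend 1
Silt: Blend 1 113/309 = 36.6%, the synthetic mix 205/627 = 32.7% → Blend 1
Overall: Blend 1 1584/3932 = 40.3%, the synthetic mix 1362/2785 = 48.9% → the synthetic mix
Blend 1 wins each soil group but the synthetic mix wins overall — the comparison reverses. Blend 1's plots skew toward clay, which has a lower base rate.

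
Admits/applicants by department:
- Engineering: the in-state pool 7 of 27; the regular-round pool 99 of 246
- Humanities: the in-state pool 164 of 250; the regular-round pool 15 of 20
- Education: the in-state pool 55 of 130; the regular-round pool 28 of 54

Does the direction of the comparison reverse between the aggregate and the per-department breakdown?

Yes

Engineering: the in-state pool 7/27 = 25.9%, the regular-round pool 99/246 = 40.2% → the regular-round pool
Humanities: the in-state pool 164/250 = 65.6%, the regular-round pool 15/20 = 75.0% → the regular-round pool
Education: the in-state pool 55/130 = 42.3%, the regular-round pool 28/54 = 51.9% → the regular-round pool
Overall: the in-state pool 226/407 = 55.5%, the regular-round pool 142/320 = 44.4% → the in-state pool
The regular-round pool wins each department group but the in-state pool wins overall — the comparison reverses. The regular-round pool's applicants skew toward Engineering, which has a lower base rate.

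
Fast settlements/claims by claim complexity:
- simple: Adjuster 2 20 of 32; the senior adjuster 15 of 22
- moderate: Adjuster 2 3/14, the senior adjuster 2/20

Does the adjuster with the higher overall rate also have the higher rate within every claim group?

No

Simple: Adjuster 2 20/32 = 62.5%, the senior adjuster 15/22 = 68.2% → the senior adjuster
Moderate: Adjuster 2 3/14 = 21.4%, the senior adjuster 2/20 = 10.0% → Adjuster 2
Overall: Adjuster 2 23/46 = 50.0%, the senior adjuster 17/42 = 40.5% → Adjuster 2
Neither sweeps: Adjuster 2 wins 1 of 2 groups, the senior adjuster wins 1. Adjuster 2 wins overall but not every group — no Simpson reversal.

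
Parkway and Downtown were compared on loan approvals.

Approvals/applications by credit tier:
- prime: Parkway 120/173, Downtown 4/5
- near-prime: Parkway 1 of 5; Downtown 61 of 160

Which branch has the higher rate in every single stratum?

Prime: Parkway 120/173 = 69.4%, Downtown 4/5 = 80.0% → Downtown
Near-prime: Parkway 1/5 = 20.0%, Downtown 61/160 = 38.1% → Downtown
Downtown has the higher rate in both groups.

Downtown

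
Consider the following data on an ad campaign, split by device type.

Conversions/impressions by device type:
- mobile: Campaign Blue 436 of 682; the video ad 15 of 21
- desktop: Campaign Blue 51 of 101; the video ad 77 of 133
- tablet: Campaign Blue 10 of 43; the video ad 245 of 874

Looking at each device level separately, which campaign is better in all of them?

the video ad

Mobile: Campaign Blue 436/682 = 63.9%, the video ad 15/21 = 71.4% → the video ad
Desktop: Campaign Blue 51/101 = 50.5%, the video ad 77/133 = 57.9% → the video ad
Tablet: Campaign Blue 10/43 = 23.3%, the video ad 245/874 = 28.0% → the video ad
The video ad has the higher rate in all 3 groups.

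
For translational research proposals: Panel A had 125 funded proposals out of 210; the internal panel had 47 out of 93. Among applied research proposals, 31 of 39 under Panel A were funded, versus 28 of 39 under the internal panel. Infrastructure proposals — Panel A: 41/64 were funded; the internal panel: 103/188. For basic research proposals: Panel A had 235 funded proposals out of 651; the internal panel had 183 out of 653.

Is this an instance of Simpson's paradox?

No

Translational research: Panel A 125/210 = 59.5%, the internal panel 47/93 = 50.5% → Panel A
Applied research: Panel A 31/39 = 79.5%, the internal panel 28/39 = 71.8% → Panel A
Infrastructure: Panel A 41/64 = 64.1%, the internal panel 103/188 = 54.8% → Panel A
Basic research: Panel A 235/651 = 36.1%, the internal panel 183/653 = 28.0% → Panel A
Overall: Panel A 432/964 = 44.8%, the internal panel 361/973 = 37.1% → Panel A
Panel A wins overall and in every proposal group — no reversal.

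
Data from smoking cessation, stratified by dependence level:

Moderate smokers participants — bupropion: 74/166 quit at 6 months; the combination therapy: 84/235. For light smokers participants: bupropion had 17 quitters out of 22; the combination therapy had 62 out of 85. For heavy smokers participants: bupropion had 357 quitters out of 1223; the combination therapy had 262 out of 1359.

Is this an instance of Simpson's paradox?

Moderate smokers: bupropion 74/166 = 44.6%, the combination therapy 84/235 = 35.7% → bupropion
Light smokers: bupropion 17/22 = 77.3%, the combination therapy 62/85 = 72.9% → bupropion
Heavy smokers: bupropion 357/1223 = 29.2%, the combination therapy 262/1359 = 19.3% → bupropion
Overall: bupropion 448/1411 = 31.8%, the combination therapy 408/1679 = 24.3% → bupropion
Bupropion wins overall and in every dependence group — no reversal.

No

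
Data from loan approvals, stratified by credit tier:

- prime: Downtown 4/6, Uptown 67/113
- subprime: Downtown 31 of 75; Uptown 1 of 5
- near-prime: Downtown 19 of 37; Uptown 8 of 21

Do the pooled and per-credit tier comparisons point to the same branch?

No

Prime: Downtown 4/6 = 66.7%, Uptown 67/113 = 59.3% → Downtown
Subprime: Downtown 31/75 = 41.3%, Uptown 1/5 = 20.0% → Downtown
Near-prime: Downtown 19/37 = 51.4%, Uptown 8/21 = 38.1% → Downtown
Overall: Downtown 54/118 = 45.8%, Uptown 76/139 = 54.7% → Uptown
Downtown wins each credit group but Uptown wins overall — the comparison reverses. Downtown's applications skew toward subprime, which has a lower base rate.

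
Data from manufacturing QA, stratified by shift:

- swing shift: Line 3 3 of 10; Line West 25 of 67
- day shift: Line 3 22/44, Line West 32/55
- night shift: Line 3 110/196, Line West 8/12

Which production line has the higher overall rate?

Swing shift: Line 3 3/10 = 30.0%, Line West 25/67 = 37.3% → Line West
Day shift: Line 3 22/44 = 50.0%, Line West 32/55 = 58.2% → Line West
Night shift: Line 3 110/196 = 56.1%, Line West 8/12 = 66.7% → Line West
Overall: Line 3 135/250 = 54.0%, Line West 65/134 = 48.5% → Line 3
(Line West wins every shift group but Line 3 wins overall — Line West's units skew toward the low-rate swing shift group.)

Line 3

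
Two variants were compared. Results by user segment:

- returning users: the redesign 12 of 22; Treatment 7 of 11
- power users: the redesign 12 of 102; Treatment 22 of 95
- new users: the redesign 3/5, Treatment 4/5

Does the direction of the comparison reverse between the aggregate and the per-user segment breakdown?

No

Returning users: the redesign 12/22 = 54.5%, Treatment 7/11 = 63.6% → Treatment
Power users: the redesign 12/102 = 11.8%, Treatment 22/95 = 23.2% → Treatment
New users: the redesign 3/5 = 60.0%, Treatment 4/5 = 80.0% → Treatment
Overall: the redesign 27/129 = 20.9%, Treatment 33/111 = 29.7% → Treatment
Treatment wins overall and in every user group — no reversal.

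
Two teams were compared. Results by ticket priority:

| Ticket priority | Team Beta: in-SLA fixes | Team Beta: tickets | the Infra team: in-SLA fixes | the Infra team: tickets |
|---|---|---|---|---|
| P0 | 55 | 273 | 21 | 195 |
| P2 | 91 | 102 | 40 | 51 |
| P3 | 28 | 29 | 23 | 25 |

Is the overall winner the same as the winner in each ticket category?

P0: Team Beta 55/273 = 20.1%, the Infra team 21/195 = 10.8% → Team Beta
P2: Team Beta 91/102 = 89.2%, the Infra team 40/51 = 78.4% → Team Beta
P3: Team Beta 28/29 = 96.6%, the Infra team 23/25 = 92.0% → Team Beta
Overall: Team Beta 174/404 = 43.1%, the Infra team 84/271 = 31.0% → Team Beta
Team Beta wins overall and in every ticket group — no reversal.

Yes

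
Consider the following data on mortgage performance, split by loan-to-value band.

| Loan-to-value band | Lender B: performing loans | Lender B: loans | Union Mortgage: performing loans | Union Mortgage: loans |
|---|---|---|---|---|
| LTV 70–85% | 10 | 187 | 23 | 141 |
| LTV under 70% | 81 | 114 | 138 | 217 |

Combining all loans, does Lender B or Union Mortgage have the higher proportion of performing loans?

Union Mortgage

LTV 70–85%: Lender B 10/187 = 5.3%, Union Mortgage 23/141 = 16.3% → Union Mortgage
LTV under 70%: Lender B 81/114 = 71.1%, Union Mortgage 138/217 = 63.6% → Lender B
Overall: Lender B 91/301 = 30.2%, Union Mortgage 161/358 = 45.0% → Union Mortgage
(Neither sweeps every loan-to-value group, but Union Mortgage has the higher pooled rate.)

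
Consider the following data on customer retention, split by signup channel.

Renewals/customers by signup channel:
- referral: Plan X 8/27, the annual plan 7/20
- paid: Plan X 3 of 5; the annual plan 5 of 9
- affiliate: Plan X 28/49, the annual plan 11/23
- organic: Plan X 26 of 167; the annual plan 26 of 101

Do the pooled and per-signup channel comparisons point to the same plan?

No

Referral: Plan X 8/27 = 29.6%, the annual plan 7/20 = 35.0% → the annual plan
Paid: Plan X 3/5 = 60.0%, the annual plan 5/9 = 55.6% → Plan X
Affiliate: Plan X 28/49 = 57.1%, the annual plan 11/23 = 47.8% → Plan X
Organic: Plan X 26/167 = 15.6%, the annual plan 26/101 = 25.7% → the annual plan
Overall: Plan X 65/248 = 26.2%, the annual plan 49/153 = 32.0% → the annual plan
Neither sweeps: Plan X wins 2 of 4 groups, the annual plan wins 2. The annual plan wins overall but not every group — no Simpson reversal.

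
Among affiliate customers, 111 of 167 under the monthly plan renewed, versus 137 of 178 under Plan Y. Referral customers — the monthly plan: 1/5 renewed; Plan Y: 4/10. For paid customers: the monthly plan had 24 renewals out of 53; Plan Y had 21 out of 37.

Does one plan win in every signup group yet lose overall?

No

Affiliate: the monthly plan 111/167 = 66.5%, Plan Y 137/178 = 77.0% → Plan Y
Referral: the monthly plan 1/5 = 20.0%, Plan Y 4/10 = 40.0% → Plan Y
Paid: the monthly plan 24/53 = 45.3%, Plan Y 21/37 = 56.8% → Plan Y
Overall: the monthly plan 136/225 = 60.4%, Plan Y 162/225 = 72.0% → Plan Y
Plan Y wins overall and in every signup group — no reversal.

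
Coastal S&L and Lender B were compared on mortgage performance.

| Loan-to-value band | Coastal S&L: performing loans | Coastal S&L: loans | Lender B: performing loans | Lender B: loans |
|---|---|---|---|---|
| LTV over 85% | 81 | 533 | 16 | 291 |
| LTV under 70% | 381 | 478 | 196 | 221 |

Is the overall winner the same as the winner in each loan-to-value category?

No

LTV over 85%: Coastal S&L 81/533 = 15.2%, Lender B 16/291 = 5.5% → Coastal S&L
LTV under 70%: Coastal S&L 381/478 = 79.7%, Lender B 196/221 = 88.7% → Lender B
Overall: Coastal S&L 462/1011 = 45.7%, Lender B 212/512 = 41.4% → Coastal S&L
Neither sweeps: Coastal S&L wins 1 of 2 groups, Lender B wins 1. Coastal S&L wins overall but not every group — no Simpson reversal.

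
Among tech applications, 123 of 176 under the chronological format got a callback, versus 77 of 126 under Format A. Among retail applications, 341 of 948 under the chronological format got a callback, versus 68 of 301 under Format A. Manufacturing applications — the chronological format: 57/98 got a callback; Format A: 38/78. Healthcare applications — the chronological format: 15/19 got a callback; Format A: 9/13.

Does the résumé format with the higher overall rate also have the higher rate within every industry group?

Yes

Tech: the chronological format 123/176 = 69.9%, Format A 77/126 = 61.1% → the chronological format
Retail: the chronological format 341/948 = 36.0%, Format A 68/301 = 22.6% → the chronological format
Manufacturing: the chronological format 57/98 = 58.2%, Format A 38/78 = 48.7% → the chronological format
Healthcare: the chronological format 15/19 = 78.9%, Format A 9/13 = 69.2% → the chronological format
Overall: the chronological format 536/1241 = 43.2%, Format A 192/518 = 37.1% → the chronological format
The chronological format wins overall and in every industry group — no reversal.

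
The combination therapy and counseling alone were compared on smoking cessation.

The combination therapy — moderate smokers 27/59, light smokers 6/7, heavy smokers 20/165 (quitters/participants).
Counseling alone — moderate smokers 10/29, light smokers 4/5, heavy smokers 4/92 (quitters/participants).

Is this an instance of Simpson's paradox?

Moderate smokers: the combination therapy 27/59 = 45.8%, counseling alone 10/29 = 34.5% → the combination therapy
Light smokers: the combination therapy 6/7 = 85.7%, counseling alone 4/5 = 80.0% → the combination therapy
Heavy smokers: the combination therapy 20/165 = 12.1%, counseling alone 4/92 = 4.3% → the combination therapy
Overall: the combination therapy 53/231 = 22.9%, counseling alone 18/126 = 14.3% → the combination therapy
The combination therapy wins overall and in every dependence group — no reversal.

No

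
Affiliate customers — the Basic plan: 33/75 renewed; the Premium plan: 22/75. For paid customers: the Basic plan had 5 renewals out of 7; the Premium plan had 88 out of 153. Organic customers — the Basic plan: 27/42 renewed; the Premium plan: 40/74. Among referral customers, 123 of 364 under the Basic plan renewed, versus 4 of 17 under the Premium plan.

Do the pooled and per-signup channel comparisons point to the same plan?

Affiliate: the Basic plan 33/75 = 44.0%, the Premium plan 22/75 = 29.3% → the Basic plan
Paid: the Basic plan 5/7 = 71.4%, the Premium plan 88/153 = 57.5% → the Basic plan
Organic: the Basic plan 27/42 = 64.3%, the Premium plan 40/74 = 54.1% → the Basic plan
Referral: the Basic plan 123/364 = 33.8%, the Premium plan 4/17 = 23.5% → the Basic plan
Overall: the Basic plan 188/488 = 38.5%, the Premium plan 154/319 = 48.3% → the Premium plan
The Basic plan wins each signup group but the Premium plan wins overall — the comparison reverses. The Basic plan's customers skew toward referral, which has a lower base rate.

No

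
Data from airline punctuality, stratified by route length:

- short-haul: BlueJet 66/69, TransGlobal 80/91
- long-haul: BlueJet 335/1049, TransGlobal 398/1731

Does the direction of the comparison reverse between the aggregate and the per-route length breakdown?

No

Short-haul: BlueJet 66/69 = 95.7%, TransGlobal 80/91 = 87.9% → BlueJet
Long-haul: BlueJet 335/1049 = 31.9%, TransGlobal 398/1731 = 23.0% → BlueJet
Overall: BlueJet 401/1118 = 35.9%, TransGlobal 478/1822 = 26.2% → BlueJet
BlueJet wins overall and in every route group — no reversal.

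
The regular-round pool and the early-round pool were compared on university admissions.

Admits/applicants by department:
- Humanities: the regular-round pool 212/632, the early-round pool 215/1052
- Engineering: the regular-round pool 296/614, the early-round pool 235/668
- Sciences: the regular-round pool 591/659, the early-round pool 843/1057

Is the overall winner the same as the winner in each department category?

Humanities: the regular-round pool 212/632 = 33.5%, the early-round pool 215/1052 = 20.4% → the regular-round pool
Engineering: the regular-round pool 296/614 = 48.2%, the early-round pool 235/668 = 35.2% → the regular-round pool
Sciences: the regular-round pool 591/659 = 89.7%, the early-round pool 843/1057 = 79.8% → the regular-round pool
Overall: the regular-round pool 1099/1905 = 57.7%, the early-round pool 1293/2777 = 46.6% → the regular-round pool
The regular-round pool wins overall and in every department group — no reversal.

Yes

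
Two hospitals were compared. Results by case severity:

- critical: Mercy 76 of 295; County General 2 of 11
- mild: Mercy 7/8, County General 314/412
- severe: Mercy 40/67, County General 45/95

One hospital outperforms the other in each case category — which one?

Mercy

Critical: Mercy 76/295 = 25.8%, County General 2/11 = 18.2% → Mercy
Mild: Mercy 7/8 = 87.5%, County General 314/412 = 76.2% → Mercy
Severe: Mercy 40/67 = 59.7%, County General 45/95 = 47.4% → Mercy
Mercy has the higher rate in all 3 groups.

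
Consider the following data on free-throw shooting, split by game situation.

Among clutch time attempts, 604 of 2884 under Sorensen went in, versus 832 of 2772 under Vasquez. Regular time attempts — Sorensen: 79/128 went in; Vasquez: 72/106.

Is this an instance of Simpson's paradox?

No

Clutch time: Sorensen 604/2884 = 20.9%, Vasquez 832/2772 = 30.0% → Vasquez
Regular time: Sorensen 79/128 = 61.7%, Vasquez 72/106 = 67.9% → Vasquez
Overall: Sorensen 683/3012 = 22.7%, Vasquez 904/2878 = 31.4% → Vasquez
Vasquez wins overall and in every game group — no reversal.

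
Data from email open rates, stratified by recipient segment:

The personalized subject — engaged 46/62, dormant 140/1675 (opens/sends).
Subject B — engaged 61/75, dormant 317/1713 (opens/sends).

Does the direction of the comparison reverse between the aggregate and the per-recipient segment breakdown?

Engaged: the personalized subject 46/62 = 74.2%, Subject B 61/75 = 81.3% → Subject B
Dormant: the personalized subject 140/1675 = 8.4%, Subject B 317/1713 = 18.5% → Subject B
Overall: the personalized subject 186/1737 = 10.7%, Subject B 378/1788 = 21.1% → Subject B
Subject B wins overall and in every recipient group — no reversal.

No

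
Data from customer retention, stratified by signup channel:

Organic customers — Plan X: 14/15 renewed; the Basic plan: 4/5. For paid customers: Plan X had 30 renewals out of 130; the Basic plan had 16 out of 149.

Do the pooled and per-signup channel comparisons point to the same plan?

Organic: Plan X 14/15 = 93.3%, the Basic plan 4/5 = 80.0% → Plan X
Paid: Plan X 30/130 = 23.1%, the Basic plan 16/149 = 10.7% → Plan X
Overall: Plan X 44/145 = 30.3%, the Basic plan 20/154 = 13.0% → Plan X
Plan X wins overall and in every signup group — no reversal.

Yes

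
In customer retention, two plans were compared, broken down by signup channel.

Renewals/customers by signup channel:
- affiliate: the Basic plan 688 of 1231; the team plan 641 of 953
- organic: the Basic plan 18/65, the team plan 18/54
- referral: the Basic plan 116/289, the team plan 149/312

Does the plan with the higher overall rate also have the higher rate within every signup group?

Affiliate: the Basic plan 688/1231 = 55.9%, the team plan 641/953 = 67.3% → the team plan
Organic: the Basic plan 18/65 = 27.7%, the team plan 18/54 = 33.3% → the team plan
Referral: the Basic plan 116/289 = 40.1%, the team plan 149/312 = 47.8% → the team plan
Overall: the Basic plan 822/1585 = 51.9%, the team plan 808/1319 = 61.3% → the team plan
The team plan wins overall and in every signup group — no reversal.

Yes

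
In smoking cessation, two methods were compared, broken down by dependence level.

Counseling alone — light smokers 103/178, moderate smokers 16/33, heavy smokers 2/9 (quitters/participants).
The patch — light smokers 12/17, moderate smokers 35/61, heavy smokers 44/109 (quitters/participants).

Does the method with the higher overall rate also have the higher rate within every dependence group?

Light smokers: counseling alone 103/178 = 57.9%, the patch 12/17 = 70.6% → the patch
Moderate smokers: counseling alone 16/33 = 48.5%, the patch 35/61 = 57.4% → the patch
Heavy smokers: counseling alone 2/9 = 22.2%, the patch 44/109 = 40.4% → the patch
Overall: counseling alone 121/220 = 55.0%, the patch 91/187 = 48.7% → counseling alone
The patch wins each dependence group but counseling alone wins overall — the comparison reverses. The patch's participants skew toward heavy smokers, which has a lower base rate.

No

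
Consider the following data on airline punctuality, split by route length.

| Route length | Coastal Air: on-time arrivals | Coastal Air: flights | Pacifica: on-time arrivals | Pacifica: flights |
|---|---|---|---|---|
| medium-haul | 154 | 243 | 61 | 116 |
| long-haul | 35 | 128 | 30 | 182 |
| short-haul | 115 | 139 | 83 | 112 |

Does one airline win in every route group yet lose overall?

No

Medium-haul: Coastal Air 154/243 = 63.4%, Pacifica 61/116 = 52.6% → Coastal Air
Long-haul: Coastal Air 35/128 = 27.3%, Pacifica 30/182 = 16.5% → Coastal Air
Short-haul: Coastal Air 115/139 = 82.7%, Pacifica 83/112 = 74.1% → Coastal Air
Overall: Coastal Air 304/510 = 59.6%, Pacifica 174/410 = 42.4% → Coastal Air
Coastal Air wins overall and in every route group — no reversal.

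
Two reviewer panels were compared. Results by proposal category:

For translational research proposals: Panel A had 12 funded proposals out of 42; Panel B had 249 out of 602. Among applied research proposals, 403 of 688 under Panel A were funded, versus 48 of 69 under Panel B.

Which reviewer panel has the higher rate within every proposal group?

Translational research: Panel A 12/42 = 28.6%, Panel B 249/602 = 41.4% → Panel B
Applied research: Panel A 403/688 = 58.6%, Panel B 48/69 = 69.6% → Panel B
Panel B has the higher rate in both groups.

Panel B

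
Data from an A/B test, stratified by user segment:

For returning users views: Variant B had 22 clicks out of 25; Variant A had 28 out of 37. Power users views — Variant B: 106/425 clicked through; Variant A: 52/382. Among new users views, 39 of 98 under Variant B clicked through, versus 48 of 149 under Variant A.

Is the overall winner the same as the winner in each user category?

Returning users: Variant B 22/25 = 88.0%, Variant A 28/37 = 75.7% → Variant B
Power users: Variant B 106/425 = 24.9%, Variant A 52/382 = 13.6% → Variant B
New users: Variant B 39/98 = 39.8%, Variant A 48/149 = 32.2% → Variant B
Overall: Variant B 167/548 = 30.5%, Variant A 128/568 = 22.5% → Variant B
Variant B wins overall and in every user group — no reversal.

Yes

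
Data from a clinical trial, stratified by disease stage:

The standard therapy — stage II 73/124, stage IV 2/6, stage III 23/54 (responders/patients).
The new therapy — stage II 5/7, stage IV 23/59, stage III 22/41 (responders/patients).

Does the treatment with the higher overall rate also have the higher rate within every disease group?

No

Stage II: the standard therapy 73/124 = 58.9%, the new therapy 5/7 = 71.4% → the new therapy
Stage IV: the standard therapy 2/6 = 33.3%, the new therapy 23/59 = 39.0% → the new therapy
Stage III: the standard therapy 23/54 = 42.6%, the new therapy 22/41 = 53.7% → the new therapy
Overall: the standard therapy 98/184 = 53.3%, the new therapy 50/107 = 46.7% → the standard therapy
The new therapy wins each disease group but the standard therapy wins overall — the comparison reverses. The new therapy's patients skew toward stage IV, which has a lower base rate.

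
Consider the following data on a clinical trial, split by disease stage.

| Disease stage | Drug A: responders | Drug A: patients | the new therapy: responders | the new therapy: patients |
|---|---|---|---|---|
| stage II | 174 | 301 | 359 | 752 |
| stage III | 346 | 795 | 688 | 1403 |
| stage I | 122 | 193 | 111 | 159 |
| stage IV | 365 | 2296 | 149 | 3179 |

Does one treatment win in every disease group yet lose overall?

Stage II: Drug A 174/301 = 57.8%, the new therapy 359/752 = 47.7% → Drug A
Stage III: Drug A 346/795 = 43.5%, the new therapy 688/1403 = 49.0% → the new therapy
Stage I: Drug A 122/193 = 63.2%, the new therapy 111/159 = 69.8% → the new therapy
Stage IV: Drug A 365/2296 = 15.9%, the new therapy 149/3179 = 4.7% → Drug A
Overall: Drug A 1007/3585 = 28.1%, the new therapy 1307/5493 = 23.8% → Drug A
Neither sweeps: Drug A wins 2 of 4 groups, the new therapy wins 2. Drug A wins overall but not every group — no Simpson reversal.

No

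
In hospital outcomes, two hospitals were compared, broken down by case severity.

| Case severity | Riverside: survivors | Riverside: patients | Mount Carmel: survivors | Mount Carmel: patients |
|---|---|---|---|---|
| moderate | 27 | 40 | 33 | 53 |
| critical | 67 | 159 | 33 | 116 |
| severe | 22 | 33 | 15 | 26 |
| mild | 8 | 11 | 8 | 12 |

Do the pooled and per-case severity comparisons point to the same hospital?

Moderate: Riverside 27/40 = 67.5%, Mount Carmel 33/53 = 62.3% → Riverside
Critical: Riverside 67/159 = 42.1%, Mount Carmel 33/116 = 28.4% → Riverside
Severe: Riverside 22/33 = 66.7%, Mount Carmel 15/26 = 57.7% → Riverside
Mild: Riverside 8/11 = 72.7%, Mount Carmel 8/12 = 66.7% → Riverside
Overall: Riverside 124/243 = 51.0%, Mount Carmel 89/207 = 43.0% → Riverside
Riverside wins overall and in every case group — no reversal.

Yes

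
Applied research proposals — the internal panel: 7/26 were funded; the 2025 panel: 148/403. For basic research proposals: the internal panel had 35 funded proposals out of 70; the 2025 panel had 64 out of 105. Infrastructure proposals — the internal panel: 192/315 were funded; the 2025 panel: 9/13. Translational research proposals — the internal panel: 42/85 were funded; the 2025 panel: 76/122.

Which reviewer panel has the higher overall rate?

the internal panel

Applied research: the internal panel 7/26 = 26.9%, the 2025 panel 148/403 = 36.7% → the 2025 panel
Basic research: the internal panel 35/70 = 50.0%, the 2025 panel 64/105 = 61.0% → the 2025 panel
Infrastructure: the internal panel 192/315 = 61.0%, the 2025 panel 9/13 = 69.2% → the 2025 panel
Translational research: the internal panel 42/85 = 49.4%, the 2025 panel 76/122 = 62.3% → the 2025 panel
Overall: the internal panel 276/496 = 55.6%, the 2025 panel 297/643 = 46.2% → the internal panel
(The 2025 panel wins every proposal group but the internal panel wins overall — the 2025 panel's proposals skew toward the low-rate applied research group.)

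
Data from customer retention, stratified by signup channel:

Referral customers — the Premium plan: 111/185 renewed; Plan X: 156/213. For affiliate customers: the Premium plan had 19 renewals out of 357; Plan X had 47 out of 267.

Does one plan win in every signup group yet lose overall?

Referral: the Premium plan 111/185 = 60.0%, Plan X 156/213 = 73.2% → Plan X
Affiliate: the Premium plan 19/357 = 5.3%, Plan X 47/267 = 17.6% → Plan X
Overall: the Premium plan 130/542 = 24.0%, Plan X 203/480 = 42.3% → Plan X
Plan X wins overall and in every signup group — no reversal.

No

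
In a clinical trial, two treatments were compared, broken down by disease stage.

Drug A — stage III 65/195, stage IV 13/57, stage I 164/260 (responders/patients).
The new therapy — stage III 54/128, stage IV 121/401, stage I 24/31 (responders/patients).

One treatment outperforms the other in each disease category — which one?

Stage III: Drug A 65/195 = 33.3%, the new therapy 54/128 = 42.2% → the new therapy
Stage IV: Drug A 13/57 = 22.8%, the new therapy 121/401 = 30.2% → the new therapy
Stage I: Drug A 164/260 = 63.1%, the new therapy 24/31 = 77.4% → the new therapy
The new therapy has the higher rate in all 3 groups.

the new therapy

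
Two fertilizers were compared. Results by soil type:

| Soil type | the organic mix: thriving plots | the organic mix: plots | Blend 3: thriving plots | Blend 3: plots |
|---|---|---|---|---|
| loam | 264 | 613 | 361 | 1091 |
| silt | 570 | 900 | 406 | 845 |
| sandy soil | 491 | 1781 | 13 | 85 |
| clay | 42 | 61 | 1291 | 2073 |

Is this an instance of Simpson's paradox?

Yes

Loam: the organic mix 264/613 = 43.1%, Blend 3 361/1091 = 33.1% → the organic mix
Silt: the organic mix 570/900 = 63.3%, Blend 3 406/845 = 48.0% → the organic mix
Sandy soil: the organic mix 491/1781 = 27.6%, Blend 3 13/85 = 15.3% → the organic mix
Clay: the organic mix 42/61 = 68.9%, Blend 3 1291/2073 = 62.3% → the organic mix
Overall: the organic mix 1367/3355 = 40.7%, Blend 3 2071/4094 = 50.6% → Blend 3
The organic mix wins each soil group but Blend 3 wins overall — the comparison reverses. The organic mix's plots skew toward sandy soil, which has a lower base rate.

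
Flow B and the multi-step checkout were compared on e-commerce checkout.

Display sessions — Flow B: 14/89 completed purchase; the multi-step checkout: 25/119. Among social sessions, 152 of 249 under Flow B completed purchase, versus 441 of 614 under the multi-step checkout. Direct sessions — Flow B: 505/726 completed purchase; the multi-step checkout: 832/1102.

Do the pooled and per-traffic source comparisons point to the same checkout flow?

Yes

Display: Flow B 14/89 = 15.7%, the multi-step checkout 25/119 = 21.0% → the multi-step checkout
Social: Flow B 152/249 = 61.0%, the multi-step checkout 441/614 = 71.8% → the multi-step checkout
Direct: Flow B 505/726 = 69.6%, the multi-step checkout 832/1102 = 75.5% → the multi-step checkout
Overall: Flow B 671/1064 = 63.1%, the multi-step checkout 1298/1835 = 70.7% → the multi-step checkout
The multi-step checkout wins overall and in every traffic group — no reversal.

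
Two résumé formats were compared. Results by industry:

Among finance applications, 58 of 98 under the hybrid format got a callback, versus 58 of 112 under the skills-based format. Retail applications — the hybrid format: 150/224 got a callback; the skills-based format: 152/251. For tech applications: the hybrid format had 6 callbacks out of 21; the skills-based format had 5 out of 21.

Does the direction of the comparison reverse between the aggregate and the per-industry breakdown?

No

Finance: the hybrid format 58/98 = 59.2%, the skills-based format 58/112 = 51.8% → the hybrid format
Retail: the hybrid format 150/224 = 67.0%, the skills-based format 152/251 = 60.6% → the hybrid format
Tech: the hybrid format 6/21 = 28.6%, the skills-based format 5/21 = 23.8% → the hybrid format
Overall: the hybrid format 214/343 = 62.4%, the skills-based format 215/384 = 56.0% → the hybrid format
The hybrid format wins overall and in every industry group — no reversal.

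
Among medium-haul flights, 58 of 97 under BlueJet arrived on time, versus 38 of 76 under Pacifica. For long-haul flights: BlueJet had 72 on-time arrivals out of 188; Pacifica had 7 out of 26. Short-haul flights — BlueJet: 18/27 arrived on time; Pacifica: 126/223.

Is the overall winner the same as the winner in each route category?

No

Medium-haul: BlueJet 58/97 = 59.8%, Pacifica 38/76 = 50.0% → BlueJet
Long-haul: BlueJet 72/188 = 38.3%, Pacifica 7/26 = 26.9% → BlueJet
Short-haul: BlueJet 18/27 = 66.7%, Pacifica 126/223 = 56.5% → BlueJet
Overall: BlueJet 148/312 = 47.4%, Pacifica 171/325 = 52.6% → Pacifica
BlueJet wins each route group but Pacifica wins overall — the comparison reverses. BlueJet's flights skew toward long-haul, which has a lower base rate.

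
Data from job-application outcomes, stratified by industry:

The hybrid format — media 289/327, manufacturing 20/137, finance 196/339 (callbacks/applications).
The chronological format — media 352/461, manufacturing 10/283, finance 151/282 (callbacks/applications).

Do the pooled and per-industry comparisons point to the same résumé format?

Yes

Media: the hybrid format 289/327 = 88.4%, the chronological format 352/461 = 76.4% → the hybrid format
Manufacturing: the hybrid format 20/137 = 14.6%, the chronological format 10/283 = 3.5% → the hybrid format
Finance: the hybrid format 196/339 = 57.8%, the chronological format 151/282 = 53.5% → the hybrid format
Overall: the hybrid format 505/803 = 62.9%, the chronological format 513/1026 = 50.0% → the hybrid format
The hybrid format wins overall and in every industry group — no reversal.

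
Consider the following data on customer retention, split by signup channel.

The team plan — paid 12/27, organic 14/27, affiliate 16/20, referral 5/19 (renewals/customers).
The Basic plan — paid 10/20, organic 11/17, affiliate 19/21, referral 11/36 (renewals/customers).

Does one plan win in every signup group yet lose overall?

No

Paid: the team plan 12/27 = 44.4%, the Basic plan 10/20 = 50.0% → the Basic plan
Organic: the team plan 14/27 = 51.9%, the Basic plan 11/17 = 64.7% → the Basic plan
Affiliate: the team plan 16/20 = 80.0%, the Basic plan 19/21 = 90.5% → the Basic plan
Referral: the team plan 5/19 = 26.3%, the Basic plan 11/36 = 30.6% → the Basic plan
Overall: the team plan 47/93 = 50.5%, the Basic plan 51/94 = 54.3% → the Basic plan
The Basic plan wins overall and in every signup group — no reversal.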